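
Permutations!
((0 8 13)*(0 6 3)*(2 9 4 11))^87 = (0 13 3 8 6)(2 11 4 9)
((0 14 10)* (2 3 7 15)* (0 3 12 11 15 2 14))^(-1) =((2 12 11 15 14 10 3 7))^(-1) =(2 7 3 10 14 15 11 12)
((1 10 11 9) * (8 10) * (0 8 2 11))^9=(1 2 11 9)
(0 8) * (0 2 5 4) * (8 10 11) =(0 10 11 8 2 5 4) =[10, 1, 5, 3, 0, 4, 6, 7, 2, 9, 11, 8]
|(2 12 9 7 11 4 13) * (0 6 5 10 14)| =35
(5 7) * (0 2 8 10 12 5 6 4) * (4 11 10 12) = (0 2 8 12 5 7 6 11 10 4) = [2, 1, 8, 3, 0, 7, 11, 6, 12, 9, 4, 10, 5]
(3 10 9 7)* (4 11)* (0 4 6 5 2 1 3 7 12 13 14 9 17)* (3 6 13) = (0 4 11 13 14 9 12 3 10 17)(1 6 5 2) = [4, 6, 1, 10, 11, 2, 5, 7, 8, 12, 17, 13, 3, 14, 9, 15, 16, 0]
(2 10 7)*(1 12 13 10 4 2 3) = (1 12 13 10 7 3)(2 4) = [0, 12, 4, 1, 2, 5, 6, 3, 8, 9, 7, 11, 13, 10]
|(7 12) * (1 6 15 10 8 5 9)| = 14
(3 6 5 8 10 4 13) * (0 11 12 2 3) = (0 11 12 2 3 6 5 8 10 4 13) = [11, 1, 3, 6, 13, 8, 5, 7, 10, 9, 4, 12, 2, 0]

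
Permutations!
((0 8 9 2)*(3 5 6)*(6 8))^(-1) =(0 2 9 8 5 3 6)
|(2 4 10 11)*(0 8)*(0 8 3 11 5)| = 7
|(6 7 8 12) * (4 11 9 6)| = 7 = |(4 11 9 6 7 8 12)|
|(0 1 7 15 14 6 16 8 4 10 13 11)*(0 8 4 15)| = |(0 1 7)(4 10 13 11 8 15 14 6 16)| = 9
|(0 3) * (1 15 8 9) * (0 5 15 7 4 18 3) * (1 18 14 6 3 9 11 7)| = |(3 5 15 8 11 7 4 14 6)(9 18)| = 18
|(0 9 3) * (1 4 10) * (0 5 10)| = 7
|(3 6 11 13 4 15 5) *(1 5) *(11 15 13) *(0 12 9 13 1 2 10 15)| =9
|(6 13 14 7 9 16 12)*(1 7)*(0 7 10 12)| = |(0 7 9 16)(1 10 12 6 13 14)| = 12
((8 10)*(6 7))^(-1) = (6 7)(8 10)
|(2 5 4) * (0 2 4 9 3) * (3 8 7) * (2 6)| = 8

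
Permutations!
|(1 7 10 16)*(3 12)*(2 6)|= |(1 7 10 16)(2 6)(3 12)|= 4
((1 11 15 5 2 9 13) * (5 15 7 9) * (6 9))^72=(15)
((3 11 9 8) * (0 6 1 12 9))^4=(0 9)(1 3)(6 8)(11 12)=((0 6 1 12 9 8 3 11))^4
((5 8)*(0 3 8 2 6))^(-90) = (8)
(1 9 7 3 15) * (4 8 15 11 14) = (1 9 7 3 11 14 4 8 15) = [0, 9, 2, 11, 8, 5, 6, 3, 15, 7, 10, 14, 12, 13, 4, 1]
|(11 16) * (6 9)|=|(6 9)(11 16)|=2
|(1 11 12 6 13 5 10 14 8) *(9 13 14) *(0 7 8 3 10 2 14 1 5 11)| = |(0 7 8 5 2 14 3 10 9 13 11 12 6 1)| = 14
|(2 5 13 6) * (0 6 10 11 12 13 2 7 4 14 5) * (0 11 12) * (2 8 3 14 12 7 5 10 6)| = |(0 2 11)(3 14 10 7 4 12 13 6 5 8)| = 30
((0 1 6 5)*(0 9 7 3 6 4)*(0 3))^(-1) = ((0 1 4 3 6 5 9 7))^(-1) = (0 7 9 5 6 3 4 1)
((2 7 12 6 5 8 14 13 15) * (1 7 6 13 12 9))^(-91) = ((1 7 9)(2 6 5 8 14 12 13 15))^(-91) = (1 9 7)(2 12 5 15 14 6 13 8)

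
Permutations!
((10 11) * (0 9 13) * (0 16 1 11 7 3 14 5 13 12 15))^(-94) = (0 12)(1 14 11 5 10 13 7 16 3)(9 15)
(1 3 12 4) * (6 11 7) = (1 3 12 4)(6 11 7) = [0, 3, 2, 12, 1, 5, 11, 6, 8, 9, 10, 7, 4]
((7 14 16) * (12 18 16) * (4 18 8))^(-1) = (4 8 12 14 7 16 18)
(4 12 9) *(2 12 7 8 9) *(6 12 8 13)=(2 8 9 4 7 13 6 12)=[0, 1, 8, 3, 7, 5, 12, 13, 9, 4, 10, 11, 2, 6]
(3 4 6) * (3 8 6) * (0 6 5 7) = (0 6 8 5 7)(3 4) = [6, 1, 2, 4, 3, 7, 8, 0, 5]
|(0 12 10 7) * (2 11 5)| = |(0 12 10 7)(2 11 5)| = 12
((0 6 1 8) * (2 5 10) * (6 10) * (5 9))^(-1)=((0 10 2 9 5 6 1 8))^(-1)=(0 8 1 6 5 9 2 10)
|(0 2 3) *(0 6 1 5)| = |(0 2 3 6 1 5)| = 6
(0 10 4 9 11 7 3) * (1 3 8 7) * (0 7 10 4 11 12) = (0 4 9 12)(1 3 7 8 10 11) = [4, 3, 2, 7, 9, 5, 6, 8, 10, 12, 11, 1, 0]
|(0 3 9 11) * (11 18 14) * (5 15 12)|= 6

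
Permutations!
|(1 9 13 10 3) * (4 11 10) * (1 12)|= 8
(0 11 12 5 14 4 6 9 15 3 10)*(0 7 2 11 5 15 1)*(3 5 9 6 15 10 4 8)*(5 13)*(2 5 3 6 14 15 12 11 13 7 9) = [2, 0, 13, 4, 12, 15, 14, 5, 6, 1, 9, 11, 10, 3, 8, 7] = (0 2 13 3 4 12 10 9 1)(5 15 7)(6 14 8)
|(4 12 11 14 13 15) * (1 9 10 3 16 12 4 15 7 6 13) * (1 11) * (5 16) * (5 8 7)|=22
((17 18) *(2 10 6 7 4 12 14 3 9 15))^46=(18)(2 14 6 9 4)(3 7 15 12 10)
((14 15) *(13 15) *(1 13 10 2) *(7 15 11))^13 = (1 14 11 2 15 13 10 7)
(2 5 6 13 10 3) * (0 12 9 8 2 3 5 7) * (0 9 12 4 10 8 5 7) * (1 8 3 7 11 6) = (0 4 10 11 6 13 3 7 9 5 1 8 2) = [4, 8, 0, 7, 10, 1, 13, 9, 2, 5, 11, 6, 12, 3]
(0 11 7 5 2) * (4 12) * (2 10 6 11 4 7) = (0 4 12 7 5 10 6 11 2) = [4, 1, 0, 3, 12, 10, 11, 5, 8, 9, 6, 2, 7]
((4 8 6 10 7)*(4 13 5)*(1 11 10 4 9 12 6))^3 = (1 7 9 4 11 13 12 8 10 5 6) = ((1 11 10 7 13 5 9 12 6 4 8))^3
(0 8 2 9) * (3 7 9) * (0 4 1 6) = [8, 6, 3, 7, 1, 5, 0, 9, 2, 4] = (0 8 2 3 7 9 4 1 6)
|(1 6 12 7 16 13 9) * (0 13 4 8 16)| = 21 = |(0 13 9 1 6 12 7)(4 8 16)|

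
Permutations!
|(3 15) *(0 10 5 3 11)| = |(0 10 5 3 15 11)| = 6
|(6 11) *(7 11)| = |(6 7 11)| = 3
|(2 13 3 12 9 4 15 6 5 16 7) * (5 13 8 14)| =42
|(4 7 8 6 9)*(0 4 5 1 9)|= 15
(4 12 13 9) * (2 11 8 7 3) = [0, 1, 11, 2, 12, 5, 6, 3, 7, 4, 10, 8, 13, 9] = (2 11 8 7 3)(4 12 13 9)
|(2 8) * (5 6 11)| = 6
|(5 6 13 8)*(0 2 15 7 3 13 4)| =|(0 2 15 7 3 13 8 5 6 4)| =10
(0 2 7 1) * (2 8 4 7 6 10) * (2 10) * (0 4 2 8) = (10)(1 4 7)(2 6 8) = [0, 4, 6, 3, 7, 5, 8, 1, 2, 9, 10]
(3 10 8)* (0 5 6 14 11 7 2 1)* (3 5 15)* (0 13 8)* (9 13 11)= (0 15 3 10)(1 11 7 2)(5 6 14 9 13 8)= [15, 11, 1, 10, 4, 6, 14, 2, 5, 13, 0, 7, 12, 8, 9, 3]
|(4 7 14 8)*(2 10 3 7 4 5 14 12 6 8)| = 9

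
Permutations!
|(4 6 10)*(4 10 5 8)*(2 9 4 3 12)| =8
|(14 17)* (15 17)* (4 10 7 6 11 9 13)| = 21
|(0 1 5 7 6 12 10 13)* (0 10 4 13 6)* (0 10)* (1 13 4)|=6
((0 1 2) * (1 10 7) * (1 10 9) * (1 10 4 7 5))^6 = (10) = ((0 9 10 5 1 2)(4 7))^6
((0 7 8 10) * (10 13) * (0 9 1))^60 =((0 7 8 13 10 9 1))^60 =(0 10 7 9 8 1 13)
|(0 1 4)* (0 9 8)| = 5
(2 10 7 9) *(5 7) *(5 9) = (2 10 9)(5 7) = [0, 1, 10, 3, 4, 7, 6, 5, 8, 2, 9]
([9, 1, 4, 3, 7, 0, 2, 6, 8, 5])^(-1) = [5, 1, 6, 3, 2, 9, 7, 4, 8, 0]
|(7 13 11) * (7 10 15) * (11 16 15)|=4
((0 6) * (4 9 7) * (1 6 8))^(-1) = (0 6 1 8)(4 7 9)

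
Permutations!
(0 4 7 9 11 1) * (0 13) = [4, 13, 2, 3, 7, 5, 6, 9, 8, 11, 10, 1, 12, 0] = (0 4 7 9 11 1 13)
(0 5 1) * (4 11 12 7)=(0 5 1)(4 11 12 7)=[5, 0, 2, 3, 11, 1, 6, 4, 8, 9, 10, 12, 7]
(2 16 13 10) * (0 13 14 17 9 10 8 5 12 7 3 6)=(0 13 8 5 12 7 3 6)(2 16 14 17 9 10)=[13, 1, 16, 6, 4, 12, 0, 3, 5, 10, 2, 11, 7, 8, 17, 15, 14, 9]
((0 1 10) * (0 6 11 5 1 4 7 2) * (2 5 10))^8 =(0 7 1)(2 4 5)(6 10 11)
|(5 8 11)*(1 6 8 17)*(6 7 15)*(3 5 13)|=|(1 7 15 6 8 11 13 3 5 17)|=10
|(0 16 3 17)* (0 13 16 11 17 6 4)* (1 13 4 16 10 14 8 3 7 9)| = |(0 11 17 4)(1 13 10 14 8 3 6 16 7 9)| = 20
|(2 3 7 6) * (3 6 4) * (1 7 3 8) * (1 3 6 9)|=|(1 7 4 8 3 6 2 9)|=8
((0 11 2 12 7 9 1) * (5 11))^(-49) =(0 1 9 7 12 2 11 5)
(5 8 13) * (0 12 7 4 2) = (0 12 7 4 2)(5 8 13) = [12, 1, 0, 3, 2, 8, 6, 4, 13, 9, 10, 11, 7, 5]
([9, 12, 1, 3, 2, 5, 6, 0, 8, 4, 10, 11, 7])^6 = [7, 2, 4, 3, 9, 5, 6, 12, 8, 0, 10, 11, 1]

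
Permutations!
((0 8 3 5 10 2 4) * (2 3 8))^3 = (10)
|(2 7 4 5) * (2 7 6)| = |(2 6)(4 5 7)| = 6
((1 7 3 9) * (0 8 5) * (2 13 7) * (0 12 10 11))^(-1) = (0 11 10 12 5 8)(1 9 3 7 13 2)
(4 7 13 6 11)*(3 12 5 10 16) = (3 12 5 10 16)(4 7 13 6 11) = [0, 1, 2, 12, 7, 10, 11, 13, 8, 9, 16, 4, 5, 6, 14, 15, 3]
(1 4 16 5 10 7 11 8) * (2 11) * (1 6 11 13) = (1 4 16 5 10 7 2 13)(6 11 8) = [0, 4, 13, 3, 16, 10, 11, 2, 6, 9, 7, 8, 12, 1, 14, 15, 5]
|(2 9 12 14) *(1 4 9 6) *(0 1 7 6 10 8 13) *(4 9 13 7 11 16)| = 14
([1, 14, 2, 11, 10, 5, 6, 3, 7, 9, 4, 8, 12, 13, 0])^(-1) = [14, 0, 2, 7, 10, 5, 6, 8, 11, 9, 4, 3, 12, 13, 1]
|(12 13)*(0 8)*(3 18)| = |(0 8)(3 18)(12 13)| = 2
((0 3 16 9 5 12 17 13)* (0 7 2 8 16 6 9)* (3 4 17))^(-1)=((0 4 17 13 7 2 8 16)(3 6 9 5 12))^(-1)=(0 16 8 2 7 13 17 4)(3 12 5 9 6)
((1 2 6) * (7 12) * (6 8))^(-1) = ((1 2 8 6)(7 12))^(-1) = (1 6 8 2)(7 12)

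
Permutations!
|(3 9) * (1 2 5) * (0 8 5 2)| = 4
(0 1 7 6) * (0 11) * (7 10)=(0 1 10 7 6 11)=[1, 10, 2, 3, 4, 5, 11, 6, 8, 9, 7, 0]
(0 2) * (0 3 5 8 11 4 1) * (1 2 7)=(0 7 1)(2 3 5 8 11 4)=[7, 0, 3, 5, 2, 8, 6, 1, 11, 9, 10, 4]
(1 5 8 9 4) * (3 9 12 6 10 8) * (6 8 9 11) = (1 5 3 11 6 10 9 4)(8 12) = [0, 5, 2, 11, 1, 3, 10, 7, 12, 4, 9, 6, 8]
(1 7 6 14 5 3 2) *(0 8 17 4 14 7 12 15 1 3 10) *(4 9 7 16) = (0 8 17 9 7 6 16 4 14 5 10)(1 12 15)(2 3) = [8, 12, 3, 2, 14, 10, 16, 6, 17, 7, 0, 11, 15, 13, 5, 1, 4, 9]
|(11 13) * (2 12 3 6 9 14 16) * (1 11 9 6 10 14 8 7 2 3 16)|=12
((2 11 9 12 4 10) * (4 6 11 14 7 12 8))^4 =((2 14 7 12 6 11 9 8 4 10))^4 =(2 6 4 7 9)(8 14 11 10 12)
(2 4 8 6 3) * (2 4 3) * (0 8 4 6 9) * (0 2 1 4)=[8, 4, 3, 6, 0, 5, 1, 7, 9, 2]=(0 8 9 2 3 6 1 4)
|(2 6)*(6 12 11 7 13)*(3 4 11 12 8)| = |(2 8 3 4 11 7 13 6)| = 8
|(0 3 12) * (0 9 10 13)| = 6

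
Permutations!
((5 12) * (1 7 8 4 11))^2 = ((1 7 8 4 11)(5 12))^2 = (12)(1 8 11 7 4)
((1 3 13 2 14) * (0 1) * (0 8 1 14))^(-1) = ((0 14 8 1 3 13 2))^(-1) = (0 2 13 3 1 8 14)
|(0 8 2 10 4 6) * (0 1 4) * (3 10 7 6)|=|(0 8 2 7 6 1 4 3 10)|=9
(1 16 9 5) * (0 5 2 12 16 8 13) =(0 5 1 8 13)(2 12 16 9) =[5, 8, 12, 3, 4, 1, 6, 7, 13, 2, 10, 11, 16, 0, 14, 15, 9]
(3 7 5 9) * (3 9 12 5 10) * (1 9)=(1 9)(3 7 10)(5 12)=[0, 9, 2, 7, 4, 12, 6, 10, 8, 1, 3, 11, 5]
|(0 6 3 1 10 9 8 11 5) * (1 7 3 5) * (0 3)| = 5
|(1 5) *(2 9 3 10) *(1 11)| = 12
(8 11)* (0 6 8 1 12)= (0 6 8 11 1 12)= [6, 12, 2, 3, 4, 5, 8, 7, 11, 9, 10, 1, 0]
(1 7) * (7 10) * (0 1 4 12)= [1, 10, 2, 3, 12, 5, 6, 4, 8, 9, 7, 11, 0]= (0 1 10 7 4 12)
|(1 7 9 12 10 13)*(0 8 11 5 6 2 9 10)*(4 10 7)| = |(0 8 11 5 6 2 9 12)(1 4 10 13)| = 8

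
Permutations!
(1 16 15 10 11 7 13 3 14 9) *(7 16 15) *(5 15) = [0, 5, 2, 14, 4, 15, 6, 13, 8, 1, 11, 16, 12, 3, 9, 10, 7] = (1 5 15 10 11 16 7 13 3 14 9)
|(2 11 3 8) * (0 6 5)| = |(0 6 5)(2 11 3 8)| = 12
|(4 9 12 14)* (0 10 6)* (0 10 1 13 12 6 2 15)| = 11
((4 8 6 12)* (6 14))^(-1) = ((4 8 14 6 12))^(-1) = (4 12 6 14 8)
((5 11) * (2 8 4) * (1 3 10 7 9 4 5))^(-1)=(1 11 5 8 2 4 9 7 10 3)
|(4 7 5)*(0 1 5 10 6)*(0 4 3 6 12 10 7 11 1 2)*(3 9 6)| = |(0 2)(1 5 9 6 4 11)(10 12)| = 6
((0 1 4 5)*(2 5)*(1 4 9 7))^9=((0 4 2 5)(1 9 7))^9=(9)(0 4 2 5)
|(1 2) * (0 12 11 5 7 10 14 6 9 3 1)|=12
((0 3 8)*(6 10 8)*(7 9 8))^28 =((0 3 6 10 7 9 8))^28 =(10)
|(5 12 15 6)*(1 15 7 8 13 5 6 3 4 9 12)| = 10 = |(1 15 3 4 9 12 7 8 13 5)|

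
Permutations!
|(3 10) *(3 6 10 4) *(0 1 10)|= |(0 1 10 6)(3 4)|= 4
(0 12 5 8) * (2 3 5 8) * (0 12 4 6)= [4, 1, 3, 5, 6, 2, 0, 7, 12, 9, 10, 11, 8]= (0 4 6)(2 3 5)(8 12)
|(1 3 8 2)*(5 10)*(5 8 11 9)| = 8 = |(1 3 11 9 5 10 8 2)|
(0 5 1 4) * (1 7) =(0 5 7 1 4) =[5, 4, 2, 3, 0, 7, 6, 1]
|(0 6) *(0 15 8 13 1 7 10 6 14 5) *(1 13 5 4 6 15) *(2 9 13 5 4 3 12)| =|(0 14 3 12 2 9 13 5)(1 7 10 15 8 4 6)| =56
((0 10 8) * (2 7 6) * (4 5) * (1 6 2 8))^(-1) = ((0 10 1 6 8)(2 7)(4 5))^(-1) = (0 8 6 1 10)(2 7)(4 5)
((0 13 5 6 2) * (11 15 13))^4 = (0 5 11 6 15 2 13)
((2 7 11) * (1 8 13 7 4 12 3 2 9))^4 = ((1 8 13 7 11 9)(2 4 12 3))^4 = (1 11 13)(7 8 9)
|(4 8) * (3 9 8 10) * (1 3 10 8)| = 6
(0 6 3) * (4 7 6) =[4, 1, 2, 0, 7, 5, 3, 6] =(0 4 7 6 3)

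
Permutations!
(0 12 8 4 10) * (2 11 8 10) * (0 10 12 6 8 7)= (12)(0 6 8 4 2 11 7)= [6, 1, 11, 3, 2, 5, 8, 0, 4, 9, 10, 7, 12]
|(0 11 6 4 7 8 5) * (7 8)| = |(0 11 6 4 8 5)| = 6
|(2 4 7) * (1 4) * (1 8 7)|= 6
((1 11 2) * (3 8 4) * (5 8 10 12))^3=((1 11 2)(3 10 12 5 8 4))^3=(3 5)(4 12)(8 10)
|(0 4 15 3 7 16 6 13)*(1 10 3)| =|(0 4 15 1 10 3 7 16 6 13)| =10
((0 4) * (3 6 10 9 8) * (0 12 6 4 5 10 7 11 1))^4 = ((0 5 10 9 8 3 4 12 6 7 11 1))^4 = (0 8 6)(1 9 12)(3 7 5)(4 11 10)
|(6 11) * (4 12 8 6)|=|(4 12 8 6 11)|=5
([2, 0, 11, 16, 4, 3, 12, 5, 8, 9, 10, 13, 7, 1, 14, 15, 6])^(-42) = [13, 11, 1, 3, 4, 5, 6, 7, 8, 9, 10, 0, 12, 2, 14, 15, 16]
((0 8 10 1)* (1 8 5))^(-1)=(0 1 5)(8 10)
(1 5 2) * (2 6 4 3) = (1 5 6 4 3 2) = [0, 5, 1, 2, 3, 6, 4]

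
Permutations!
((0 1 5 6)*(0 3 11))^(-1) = (0 11 3 6 5 1)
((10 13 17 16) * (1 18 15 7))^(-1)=((1 18 15 7)(10 13 17 16))^(-1)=(1 7 15 18)(10 16 17 13)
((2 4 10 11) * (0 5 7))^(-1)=(0 7 5)(2 11 10 4)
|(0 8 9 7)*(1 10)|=|(0 8 9 7)(1 10)|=4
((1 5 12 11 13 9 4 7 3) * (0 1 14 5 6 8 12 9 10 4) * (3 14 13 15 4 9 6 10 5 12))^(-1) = ((0 1 10 9)(3 13 5 6 8)(4 7 14 12 11 15))^(-1) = (0 9 10 1)(3 8 6 5 13)(4 15 11 12 14 7)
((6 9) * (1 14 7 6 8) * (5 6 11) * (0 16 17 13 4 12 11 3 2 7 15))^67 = ((0 16 17 13 4 12 11 5 6 9 8 1 14 15)(2 7 3))^67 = (0 1 6 12 17 15 8 5 4 16 14 9 11 13)(2 7 3)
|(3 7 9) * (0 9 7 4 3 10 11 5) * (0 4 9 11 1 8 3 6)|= 5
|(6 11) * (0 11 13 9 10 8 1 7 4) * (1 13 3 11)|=12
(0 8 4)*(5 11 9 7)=(0 8 4)(5 11 9 7)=[8, 1, 2, 3, 0, 11, 6, 5, 4, 7, 10, 9]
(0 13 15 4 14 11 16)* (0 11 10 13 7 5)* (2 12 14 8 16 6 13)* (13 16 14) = (0 7 5)(2 12 13 15 4 8 14 10)(6 16 11) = [7, 1, 12, 3, 8, 0, 16, 5, 14, 9, 2, 6, 13, 15, 10, 4, 11]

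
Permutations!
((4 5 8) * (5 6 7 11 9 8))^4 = ((4 6 7 11 9 8))^4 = (4 9 7)(6 8 11)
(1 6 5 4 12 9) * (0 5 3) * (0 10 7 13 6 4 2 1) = [5, 4, 1, 10, 12, 2, 3, 13, 8, 0, 7, 11, 9, 6] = (0 5 2 1 4 12 9)(3 10 7 13 6)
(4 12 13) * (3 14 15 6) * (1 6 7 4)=(1 6 3 14 15 7 4 12 13)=[0, 6, 2, 14, 12, 5, 3, 4, 8, 9, 10, 11, 13, 1, 15, 7]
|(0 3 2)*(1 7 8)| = 3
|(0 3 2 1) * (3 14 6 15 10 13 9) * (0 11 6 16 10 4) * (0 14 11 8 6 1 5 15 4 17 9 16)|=|(0 11 1 8 6 4 14)(2 5 15 17 9 3)(10 13 16)|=42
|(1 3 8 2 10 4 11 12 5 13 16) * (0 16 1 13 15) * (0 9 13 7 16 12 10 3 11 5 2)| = 40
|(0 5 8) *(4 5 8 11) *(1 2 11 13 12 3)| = |(0 8)(1 2 11 4 5 13 12 3)| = 8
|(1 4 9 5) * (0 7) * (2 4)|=|(0 7)(1 2 4 9 5)|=10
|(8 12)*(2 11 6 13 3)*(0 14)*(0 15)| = 30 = |(0 14 15)(2 11 6 13 3)(8 12)|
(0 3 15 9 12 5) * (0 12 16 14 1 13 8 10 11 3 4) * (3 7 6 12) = [4, 13, 2, 15, 0, 3, 12, 6, 10, 16, 11, 7, 5, 8, 1, 9, 14] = (0 4)(1 13 8 10 11 7 6 12 5 3 15 9 16 14)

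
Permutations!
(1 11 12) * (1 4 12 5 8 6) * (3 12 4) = (1 11 5 8 6)(3 12) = [0, 11, 2, 12, 4, 8, 1, 7, 6, 9, 10, 5, 3]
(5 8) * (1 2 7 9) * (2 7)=[0, 7, 2, 3, 4, 8, 6, 9, 5, 1]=(1 7 9)(5 8)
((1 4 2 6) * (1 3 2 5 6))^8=((1 4 5 6 3 2))^8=(1 5 3)(2 4 6)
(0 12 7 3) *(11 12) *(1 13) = (0 11 12 7 3)(1 13) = [11, 13, 2, 0, 4, 5, 6, 3, 8, 9, 10, 12, 7, 1]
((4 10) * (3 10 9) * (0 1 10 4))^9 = ((0 1 10)(3 4 9))^9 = (10)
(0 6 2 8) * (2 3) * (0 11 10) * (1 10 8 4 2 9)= (0 6 3 9 1 10)(2 4)(8 11)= [6, 10, 4, 9, 2, 5, 3, 7, 11, 1, 0, 8]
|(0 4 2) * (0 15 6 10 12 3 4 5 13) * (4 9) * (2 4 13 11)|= 11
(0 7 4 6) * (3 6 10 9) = (0 7 4 10 9 3 6) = [7, 1, 2, 6, 10, 5, 0, 4, 8, 3, 9]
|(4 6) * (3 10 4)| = |(3 10 4 6)| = 4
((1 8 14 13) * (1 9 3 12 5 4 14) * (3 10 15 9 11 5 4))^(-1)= ((1 8)(3 12 4 14 13 11 5)(9 10 15))^(-1)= (1 8)(3 5 11 13 14 4 12)(9 15 10)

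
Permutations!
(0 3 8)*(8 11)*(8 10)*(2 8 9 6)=(0 3 11 10 9 6 2 8)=[3, 1, 8, 11, 4, 5, 2, 7, 0, 6, 9, 10]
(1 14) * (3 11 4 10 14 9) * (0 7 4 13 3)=[7, 9, 2, 11, 10, 5, 6, 4, 8, 0, 14, 13, 12, 3, 1]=(0 7 4 10 14 1 9)(3 11 13)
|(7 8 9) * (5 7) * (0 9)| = |(0 9 5 7 8)| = 5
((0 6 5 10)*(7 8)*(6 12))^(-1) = (0 10 5 6 12)(7 8)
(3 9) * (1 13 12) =(1 13 12)(3 9) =[0, 13, 2, 9, 4, 5, 6, 7, 8, 3, 10, 11, 1, 12]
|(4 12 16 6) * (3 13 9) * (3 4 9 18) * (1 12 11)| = 21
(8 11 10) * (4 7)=(4 7)(8 11 10)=[0, 1, 2, 3, 7, 5, 6, 4, 11, 9, 8, 10]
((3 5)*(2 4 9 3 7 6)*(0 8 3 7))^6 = (0 3)(2 4 9 7 6)(5 8)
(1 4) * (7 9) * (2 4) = (1 2 4)(7 9) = [0, 2, 4, 3, 1, 5, 6, 9, 8, 7]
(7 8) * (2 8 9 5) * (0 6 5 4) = (0 6 5 2 8 7 9 4) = [6, 1, 8, 3, 0, 2, 5, 9, 7, 4]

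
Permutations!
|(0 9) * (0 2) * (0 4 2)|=|(0 9)(2 4)|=2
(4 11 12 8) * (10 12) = (4 11 10 12 8) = [0, 1, 2, 3, 11, 5, 6, 7, 4, 9, 12, 10, 8]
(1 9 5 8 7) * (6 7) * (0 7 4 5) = (0 7 1 9)(4 5 8 6) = [7, 9, 2, 3, 5, 8, 4, 1, 6, 0]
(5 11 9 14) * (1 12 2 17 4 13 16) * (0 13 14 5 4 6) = [13, 12, 17, 3, 14, 11, 0, 7, 8, 5, 10, 9, 2, 16, 4, 15, 1, 6] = (0 13 16 1 12 2 17 6)(4 14)(5 11 9)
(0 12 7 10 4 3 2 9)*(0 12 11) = (0 11)(2 9 12 7 10 4 3) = [11, 1, 9, 2, 3, 5, 6, 10, 8, 12, 4, 0, 7]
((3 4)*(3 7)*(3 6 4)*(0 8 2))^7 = ((0 8 2)(4 7 6))^7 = (0 8 2)(4 7 6)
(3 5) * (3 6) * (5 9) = (3 9 5 6) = [0, 1, 2, 9, 4, 6, 3, 7, 8, 5]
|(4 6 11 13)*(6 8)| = 5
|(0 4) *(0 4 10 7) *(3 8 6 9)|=12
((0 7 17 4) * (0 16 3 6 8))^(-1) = ((0 7 17 4 16 3 6 8))^(-1) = (0 8 6 3 16 4 17 7)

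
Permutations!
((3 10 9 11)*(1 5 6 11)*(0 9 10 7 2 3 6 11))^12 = (11)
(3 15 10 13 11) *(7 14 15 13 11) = (3 13 7 14 15 10 11) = [0, 1, 2, 13, 4, 5, 6, 14, 8, 9, 11, 3, 12, 7, 15, 10]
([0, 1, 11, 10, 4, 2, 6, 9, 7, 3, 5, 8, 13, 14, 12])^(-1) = (2 5 10 3 9 7 8 11)(12 14 13)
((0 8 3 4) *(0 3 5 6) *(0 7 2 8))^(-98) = ((2 8 5 6 7)(3 4))^(-98) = (2 5 7 8 6)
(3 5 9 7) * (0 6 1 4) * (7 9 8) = (9)(0 6 1 4)(3 5 8 7) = [6, 4, 2, 5, 0, 8, 1, 3, 7, 9]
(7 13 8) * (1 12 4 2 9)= (1 12 4 2 9)(7 13 8)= [0, 12, 9, 3, 2, 5, 6, 13, 7, 1, 10, 11, 4, 8]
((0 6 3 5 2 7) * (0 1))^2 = ((0 6 3 5 2 7 1))^2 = (0 3 2 1 6 5 7)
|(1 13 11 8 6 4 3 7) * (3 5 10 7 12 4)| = |(1 13 11 8 6 3 12 4 5 10 7)| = 11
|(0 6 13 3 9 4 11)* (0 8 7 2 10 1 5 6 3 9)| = 22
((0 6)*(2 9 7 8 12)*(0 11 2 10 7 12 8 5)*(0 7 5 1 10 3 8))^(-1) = ((0 6 11 2 9 12 3 8)(1 10 5 7))^(-1) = (0 8 3 12 9 2 11 6)(1 7 5 10)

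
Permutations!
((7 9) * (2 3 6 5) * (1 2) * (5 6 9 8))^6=(1 5 8 7 9 3 2)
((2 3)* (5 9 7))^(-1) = ((2 3)(5 9 7))^(-1) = (2 3)(5 7 9)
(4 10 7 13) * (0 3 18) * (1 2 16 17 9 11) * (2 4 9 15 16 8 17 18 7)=(0 3 7 13 9 11 1 4 10 2 8 17 15 16 18)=[3, 4, 8, 7, 10, 5, 6, 13, 17, 11, 2, 1, 12, 9, 14, 16, 18, 15, 0]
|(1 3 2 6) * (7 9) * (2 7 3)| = 3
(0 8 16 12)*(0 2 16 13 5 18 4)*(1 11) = (0 8 13 5 18 4)(1 11)(2 16 12) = [8, 11, 16, 3, 0, 18, 6, 7, 13, 9, 10, 1, 2, 5, 14, 15, 12, 17, 4]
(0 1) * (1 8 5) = (0 8 5 1) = [8, 0, 2, 3, 4, 1, 6, 7, 5]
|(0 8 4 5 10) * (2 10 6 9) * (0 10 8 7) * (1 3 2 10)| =|(0 7)(1 3 2 8 4 5 6 9 10)| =18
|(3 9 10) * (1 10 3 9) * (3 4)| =5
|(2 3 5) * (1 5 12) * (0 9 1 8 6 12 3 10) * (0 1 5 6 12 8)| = |(0 9 5 2 10 1 6 8 12)| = 9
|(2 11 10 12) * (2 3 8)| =|(2 11 10 12 3 8)| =6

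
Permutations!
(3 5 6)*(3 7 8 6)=[0, 1, 2, 5, 4, 3, 7, 8, 6]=(3 5)(6 7 8)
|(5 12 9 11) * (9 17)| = 5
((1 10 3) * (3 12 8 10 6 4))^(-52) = ((1 6 4 3)(8 10 12))^(-52) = (8 12 10)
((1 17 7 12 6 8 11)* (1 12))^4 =((1 17 7)(6 8 11 12))^4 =(1 17 7)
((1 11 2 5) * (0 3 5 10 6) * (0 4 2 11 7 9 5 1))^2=(11)(0 1 9)(2 6)(3 7 5)(4 10)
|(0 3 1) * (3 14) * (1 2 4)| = 6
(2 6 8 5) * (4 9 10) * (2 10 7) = (2 6 8 5 10 4 9 7) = [0, 1, 6, 3, 9, 10, 8, 2, 5, 7, 4]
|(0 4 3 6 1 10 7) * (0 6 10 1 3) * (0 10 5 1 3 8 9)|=21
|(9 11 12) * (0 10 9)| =5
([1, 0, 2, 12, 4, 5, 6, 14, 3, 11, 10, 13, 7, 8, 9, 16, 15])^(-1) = [1, 0, 2, 8, 4, 5, 6, 12, 13, 14, 10, 9, 3, 11, 7, 16, 15]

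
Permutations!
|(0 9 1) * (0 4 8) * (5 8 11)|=7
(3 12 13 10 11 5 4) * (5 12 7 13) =(3 7 13 10 11 12 5 4) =[0, 1, 2, 7, 3, 4, 6, 13, 8, 9, 11, 12, 5, 10]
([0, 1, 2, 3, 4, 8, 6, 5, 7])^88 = (5 8 7)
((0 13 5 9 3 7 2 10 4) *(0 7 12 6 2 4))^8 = ((0 13 5 9 3 12 6 2 10)(4 7))^8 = (0 10 2 6 12 3 9 5 13)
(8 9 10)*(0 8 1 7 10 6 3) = (0 8 9 6 3)(1 7 10) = [8, 7, 2, 0, 4, 5, 3, 10, 9, 6, 1]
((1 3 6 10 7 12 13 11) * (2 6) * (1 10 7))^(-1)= (1 10 11 13 12 7 6 2 3)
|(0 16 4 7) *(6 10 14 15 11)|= |(0 16 4 7)(6 10 14 15 11)|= 20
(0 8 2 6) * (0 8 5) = (0 5)(2 6 8) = [5, 1, 6, 3, 4, 0, 8, 7, 2]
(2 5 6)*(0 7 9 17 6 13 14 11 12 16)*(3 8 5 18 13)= (0 7 9 17 6 2 18 13 14 11 12 16)(3 8 5)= [7, 1, 18, 8, 4, 3, 2, 9, 5, 17, 10, 12, 16, 14, 11, 15, 0, 6, 13]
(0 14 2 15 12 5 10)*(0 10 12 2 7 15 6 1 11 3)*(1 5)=(0 14 7 15 2 6 5 12 1 11 3)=[14, 11, 6, 0, 4, 12, 5, 15, 8, 9, 10, 3, 1, 13, 7, 2]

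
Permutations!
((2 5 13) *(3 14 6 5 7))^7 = (14)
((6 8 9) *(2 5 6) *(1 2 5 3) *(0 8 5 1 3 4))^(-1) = (0 4 2 1 9 8)(5 6)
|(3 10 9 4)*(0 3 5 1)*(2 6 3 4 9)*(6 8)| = |(0 4 5 1)(2 8 6 3 10)| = 20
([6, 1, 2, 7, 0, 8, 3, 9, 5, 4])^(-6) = [0, 1, 2, 3, 4, 5, 6, 7, 8, 9]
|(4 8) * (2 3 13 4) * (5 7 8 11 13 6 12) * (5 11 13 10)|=18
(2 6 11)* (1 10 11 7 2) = (1 10 11)(2 6 7) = [0, 10, 6, 3, 4, 5, 7, 2, 8, 9, 11, 1]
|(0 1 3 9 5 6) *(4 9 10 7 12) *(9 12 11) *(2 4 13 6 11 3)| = |(0 1 2 4 12 13 6)(3 10 7)(5 11 9)| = 21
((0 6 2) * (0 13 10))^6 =((0 6 2 13 10))^6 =(0 6 2 13 10)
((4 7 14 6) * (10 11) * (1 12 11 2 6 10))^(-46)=((1 12 11)(2 6 4 7 14 10))^(-46)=(1 11 12)(2 4 14)(6 7 10)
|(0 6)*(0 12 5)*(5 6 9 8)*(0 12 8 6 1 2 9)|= |(1 2 9 6 8 5 12)|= 7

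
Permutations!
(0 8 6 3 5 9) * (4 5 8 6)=[6, 1, 2, 8, 5, 9, 3, 7, 4, 0]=(0 6 3 8 4 5 9)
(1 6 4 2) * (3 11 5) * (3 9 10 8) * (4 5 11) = (11)(1 6 5 9 10 8 3 4 2) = [0, 6, 1, 4, 2, 9, 5, 7, 3, 10, 8, 11]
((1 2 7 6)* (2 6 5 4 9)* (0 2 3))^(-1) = (0 3 9 4 5 7 2)(1 6)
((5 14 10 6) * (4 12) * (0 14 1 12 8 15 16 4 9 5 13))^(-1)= (0 13 6 10 14)(1 5 9 12)(4 16 15 8)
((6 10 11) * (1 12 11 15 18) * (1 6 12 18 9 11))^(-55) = ((1 18 6 10 15 9 11 12))^(-55) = (1 18 6 10 15 9 11 12)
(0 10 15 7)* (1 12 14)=(0 10 15 7)(1 12 14)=[10, 12, 2, 3, 4, 5, 6, 0, 8, 9, 15, 11, 14, 13, 1, 7]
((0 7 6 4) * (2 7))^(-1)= (0 4 6 7 2)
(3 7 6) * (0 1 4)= (0 1 4)(3 7 6)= [1, 4, 2, 7, 0, 5, 3, 6]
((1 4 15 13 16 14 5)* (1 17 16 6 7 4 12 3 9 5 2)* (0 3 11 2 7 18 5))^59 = (0 9 3)(1 2 11 12)(4 7 14 16 17 5 18 6 13 15)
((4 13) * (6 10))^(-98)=(13)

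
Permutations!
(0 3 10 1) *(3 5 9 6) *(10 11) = (0 5 9 6 3 11 10 1) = [5, 0, 2, 11, 4, 9, 3, 7, 8, 6, 1, 10]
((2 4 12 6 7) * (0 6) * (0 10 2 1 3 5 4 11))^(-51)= (0 3 10 6 5 2 7 4 11 1 12)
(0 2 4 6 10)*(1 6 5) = (0 2 4 5 1 6 10) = [2, 6, 4, 3, 5, 1, 10, 7, 8, 9, 0]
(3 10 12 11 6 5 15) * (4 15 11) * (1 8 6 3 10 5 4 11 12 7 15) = [0, 8, 2, 5, 1, 12, 4, 15, 6, 9, 7, 3, 11, 13, 14, 10] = (1 8 6 4)(3 5 12 11)(7 15 10)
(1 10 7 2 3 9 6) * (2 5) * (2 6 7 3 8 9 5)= (1 10 3 5 6)(2 8 9 7)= [0, 10, 8, 5, 4, 6, 1, 2, 9, 7, 3]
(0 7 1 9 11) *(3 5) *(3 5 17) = (0 7 1 9 11)(3 17) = [7, 9, 2, 17, 4, 5, 6, 1, 8, 11, 10, 0, 12, 13, 14, 15, 16, 3]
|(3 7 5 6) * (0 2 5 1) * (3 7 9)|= |(0 2 5 6 7 1)(3 9)|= 6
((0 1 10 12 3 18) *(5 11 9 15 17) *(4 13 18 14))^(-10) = ((0 1 10 12 3 14 4 13 18)(5 11 9 15 17))^(-10) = (0 18 13 4 14 3 12 10 1)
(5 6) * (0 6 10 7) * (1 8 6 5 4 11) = (0 5 10 7)(1 8 6 4 11) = [5, 8, 2, 3, 11, 10, 4, 0, 6, 9, 7, 1]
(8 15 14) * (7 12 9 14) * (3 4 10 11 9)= (3 4 10 11 9 14 8 15 7 12)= [0, 1, 2, 4, 10, 5, 6, 12, 15, 14, 11, 9, 3, 13, 8, 7]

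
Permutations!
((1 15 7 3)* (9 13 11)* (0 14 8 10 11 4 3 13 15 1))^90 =((0 14 8 10 11 9 15 7 13 4 3))^90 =(0 8 11 15 13 3 14 10 9 7 4)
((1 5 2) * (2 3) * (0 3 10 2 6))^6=((0 3 6)(1 5 10 2))^6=(1 10)(2 5)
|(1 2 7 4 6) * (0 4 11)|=|(0 4 6 1 2 7 11)|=7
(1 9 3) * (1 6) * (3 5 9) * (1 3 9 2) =[0, 9, 1, 6, 4, 2, 3, 7, 8, 5] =(1 9 5 2)(3 6)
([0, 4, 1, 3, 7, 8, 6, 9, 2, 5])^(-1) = [0, 2, 8, 3, 1, 9, 6, 4, 5, 7]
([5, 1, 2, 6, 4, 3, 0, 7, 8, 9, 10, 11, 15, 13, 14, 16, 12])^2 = [3, 1, 2, 0, 4, 6, 5, 7, 8, 9, 10, 11, 16, 13, 14, 12, 15]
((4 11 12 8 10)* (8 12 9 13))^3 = (4 13)(8 11)(9 10)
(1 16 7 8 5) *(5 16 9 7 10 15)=(1 9 7 8 16 10 15 5)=[0, 9, 2, 3, 4, 1, 6, 8, 16, 7, 15, 11, 12, 13, 14, 5, 10]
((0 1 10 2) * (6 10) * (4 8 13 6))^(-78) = ((0 1 4 8 13 6 10 2))^(-78) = (0 4 13 10)(1 8 6 2)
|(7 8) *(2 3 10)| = 6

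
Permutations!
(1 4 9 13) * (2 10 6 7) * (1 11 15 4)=(2 10 6 7)(4 9 13 11 15)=[0, 1, 10, 3, 9, 5, 7, 2, 8, 13, 6, 15, 12, 11, 14, 4]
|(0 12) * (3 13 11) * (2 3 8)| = 10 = |(0 12)(2 3 13 11 8)|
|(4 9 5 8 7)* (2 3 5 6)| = |(2 3 5 8 7 4 9 6)| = 8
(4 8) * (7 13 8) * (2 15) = (2 15)(4 7 13 8) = [0, 1, 15, 3, 7, 5, 6, 13, 4, 9, 10, 11, 12, 8, 14, 2]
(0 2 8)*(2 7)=(0 7 2 8)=[7, 1, 8, 3, 4, 5, 6, 2, 0]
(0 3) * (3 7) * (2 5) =[7, 1, 5, 0, 4, 2, 6, 3] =(0 7 3)(2 5)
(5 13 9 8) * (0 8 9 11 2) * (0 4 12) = (0 8 5 13 11 2 4 12) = [8, 1, 4, 3, 12, 13, 6, 7, 5, 9, 10, 2, 0, 11]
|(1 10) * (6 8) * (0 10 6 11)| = 6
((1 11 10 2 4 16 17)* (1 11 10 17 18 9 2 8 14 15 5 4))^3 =(1 14 4 9 10 15 16 2 8 5 18)(11 17)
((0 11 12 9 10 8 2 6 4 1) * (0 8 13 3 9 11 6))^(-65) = ((0 6 4 1 8 2)(3 9 10 13)(11 12))^(-65) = (0 6 4 1 8 2)(3 13 10 9)(11 12)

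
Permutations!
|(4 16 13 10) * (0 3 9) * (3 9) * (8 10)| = |(0 9)(4 16 13 8 10)| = 10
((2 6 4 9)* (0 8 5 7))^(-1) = (0 7 5 8)(2 9 4 6)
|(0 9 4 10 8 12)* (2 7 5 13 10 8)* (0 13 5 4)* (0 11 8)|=|(0 9 11 8 12 13 10 2 7 4)|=10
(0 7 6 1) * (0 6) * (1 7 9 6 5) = [9, 5, 2, 3, 4, 1, 7, 0, 8, 6] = (0 9 6 7)(1 5)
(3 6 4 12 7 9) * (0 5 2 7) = (0 5 2 7 9 3 6 4 12) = [5, 1, 7, 6, 12, 2, 4, 9, 8, 3, 10, 11, 0]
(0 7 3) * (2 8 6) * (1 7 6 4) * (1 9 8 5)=(0 6 2 5 1 7 3)(4 9 8)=[6, 7, 5, 0, 9, 1, 2, 3, 4, 8]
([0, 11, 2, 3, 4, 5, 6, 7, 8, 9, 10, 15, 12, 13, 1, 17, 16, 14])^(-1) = (1 14 17 15 11)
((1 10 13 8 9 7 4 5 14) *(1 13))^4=(4 8 5 9 14 7 13)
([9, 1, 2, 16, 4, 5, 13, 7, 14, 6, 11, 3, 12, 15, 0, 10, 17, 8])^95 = (0 14 8 17 16 3 11 10 15 13 6 9)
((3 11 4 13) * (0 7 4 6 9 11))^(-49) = ((0 7 4 13 3)(6 9 11))^(-49) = (0 7 4 13 3)(6 11 9)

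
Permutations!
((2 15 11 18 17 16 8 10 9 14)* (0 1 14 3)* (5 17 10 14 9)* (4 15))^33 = ((0 1 9 3)(2 4 15 11 18 10 5 17 16 8 14))^33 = (18)(0 1 9 3)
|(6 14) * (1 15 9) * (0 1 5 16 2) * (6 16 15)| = |(0 1 6 14 16 2)(5 15 9)| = 6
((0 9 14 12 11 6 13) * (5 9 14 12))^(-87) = ((0 14 5 9 12 11 6 13))^(-87) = (0 14 5 9 12 11 6 13)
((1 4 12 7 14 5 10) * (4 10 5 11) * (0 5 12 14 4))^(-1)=(0 11 14 4 7 12 5)(1 10)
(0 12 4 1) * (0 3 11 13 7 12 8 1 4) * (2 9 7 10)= (0 8 1 3 11 13 10 2 9 7 12)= [8, 3, 9, 11, 4, 5, 6, 12, 1, 7, 2, 13, 0, 10]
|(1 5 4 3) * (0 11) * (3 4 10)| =4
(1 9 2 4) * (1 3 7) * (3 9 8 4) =(1 8 4 9 2 3 7) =[0, 8, 3, 7, 9, 5, 6, 1, 4, 2]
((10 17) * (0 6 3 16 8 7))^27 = ((0 6 3 16 8 7)(10 17))^27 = (0 16)(3 7)(6 8)(10 17)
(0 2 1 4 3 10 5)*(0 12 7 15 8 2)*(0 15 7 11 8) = (0 15)(1 4 3 10 5 12 11 8 2) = [15, 4, 1, 10, 3, 12, 6, 7, 2, 9, 5, 8, 11, 13, 14, 0]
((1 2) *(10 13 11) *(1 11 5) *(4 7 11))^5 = ((1 2 4 7 11 10 13 5))^5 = (1 10 4 5 11 2 13 7)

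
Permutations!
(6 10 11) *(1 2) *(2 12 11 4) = [0, 12, 1, 3, 2, 5, 10, 7, 8, 9, 4, 6, 11] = (1 12 11 6 10 4 2)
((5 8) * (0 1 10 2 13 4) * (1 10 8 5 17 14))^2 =((0 10 2 13 4)(1 8 17 14))^2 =(0 2 4 10 13)(1 17)(8 14)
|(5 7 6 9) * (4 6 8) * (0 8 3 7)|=|(0 8 4 6 9 5)(3 7)|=6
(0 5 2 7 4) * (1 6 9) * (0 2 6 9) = (0 5 6)(1 9)(2 7 4) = [5, 9, 7, 3, 2, 6, 0, 4, 8, 1]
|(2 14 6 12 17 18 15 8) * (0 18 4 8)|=21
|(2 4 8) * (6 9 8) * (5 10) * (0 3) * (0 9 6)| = 6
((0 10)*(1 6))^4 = (10)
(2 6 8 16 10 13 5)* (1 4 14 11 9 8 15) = (1 4 14 11 9 8 16 10 13 5 2 6 15) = [0, 4, 6, 3, 14, 2, 15, 7, 16, 8, 13, 9, 12, 5, 11, 1, 10]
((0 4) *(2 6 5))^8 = ((0 4)(2 6 5))^8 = (2 5 6)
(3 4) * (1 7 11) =(1 7 11)(3 4) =[0, 7, 2, 4, 3, 5, 6, 11, 8, 9, 10, 1]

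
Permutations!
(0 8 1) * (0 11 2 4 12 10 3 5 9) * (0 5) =(0 8 1 11 2 4 12 10 3)(5 9) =[8, 11, 4, 0, 12, 9, 6, 7, 1, 5, 3, 2, 10]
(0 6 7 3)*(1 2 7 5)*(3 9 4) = (0 6 5 1 2 7 9 4 3) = [6, 2, 7, 0, 3, 1, 5, 9, 8, 4]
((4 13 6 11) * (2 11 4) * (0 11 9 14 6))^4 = (0 14)(2 4)(6 11)(9 13)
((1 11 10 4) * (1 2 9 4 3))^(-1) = (1 3 10 11)(2 4 9)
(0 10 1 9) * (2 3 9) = [10, 2, 3, 9, 4, 5, 6, 7, 8, 0, 1] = (0 10 1 2 3 9)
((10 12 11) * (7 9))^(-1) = ((7 9)(10 12 11))^(-1) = (7 9)(10 11 12)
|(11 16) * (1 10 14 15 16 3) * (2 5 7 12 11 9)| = 12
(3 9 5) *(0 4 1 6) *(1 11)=(0 4 11 1 6)(3 9 5)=[4, 6, 2, 9, 11, 3, 0, 7, 8, 5, 10, 1]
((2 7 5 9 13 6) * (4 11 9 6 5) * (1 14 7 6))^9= (1 14 7 4 11 9 13 5)(2 6)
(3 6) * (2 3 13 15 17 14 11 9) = (2 3 6 13 15 17 14 11 9) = [0, 1, 3, 6, 4, 5, 13, 7, 8, 2, 10, 9, 12, 15, 11, 17, 16, 14]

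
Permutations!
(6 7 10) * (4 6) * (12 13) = (4 6 7 10)(12 13) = [0, 1, 2, 3, 6, 5, 7, 10, 8, 9, 4, 11, 13, 12]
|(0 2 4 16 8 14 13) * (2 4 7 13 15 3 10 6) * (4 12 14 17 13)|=|(0 12 14 15 3 10 6 2 7 4 16 8 17 13)|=14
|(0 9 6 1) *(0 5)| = 5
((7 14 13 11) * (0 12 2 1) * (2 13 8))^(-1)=(0 1 2 8 14 7 11 13 12)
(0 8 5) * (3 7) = (0 8 5)(3 7) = [8, 1, 2, 7, 4, 0, 6, 3, 5]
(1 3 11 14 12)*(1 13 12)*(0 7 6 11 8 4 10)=[7, 3, 2, 8, 10, 5, 11, 6, 4, 9, 0, 14, 13, 12, 1]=(0 7 6 11 14 1 3 8 4 10)(12 13)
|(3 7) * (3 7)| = 1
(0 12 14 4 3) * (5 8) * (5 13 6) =(0 12 14 4 3)(5 8 13 6) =[12, 1, 2, 0, 3, 8, 5, 7, 13, 9, 10, 11, 14, 6, 4]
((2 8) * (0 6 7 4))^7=(0 4 7 6)(2 8)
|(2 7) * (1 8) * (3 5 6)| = |(1 8)(2 7)(3 5 6)| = 6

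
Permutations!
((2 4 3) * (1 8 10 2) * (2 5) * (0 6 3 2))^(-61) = ((0 6 3 1 8 10 5)(2 4))^(-61) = (0 3 8 5 6 1 10)(2 4)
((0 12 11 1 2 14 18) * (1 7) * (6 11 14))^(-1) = (0 18 14 12)(1 7 11 6 2)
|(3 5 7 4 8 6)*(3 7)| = 4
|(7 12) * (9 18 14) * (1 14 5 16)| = |(1 14 9 18 5 16)(7 12)| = 6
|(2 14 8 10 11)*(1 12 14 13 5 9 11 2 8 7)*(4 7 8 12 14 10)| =|(1 14 8 4 7)(2 13 5 9 11 12 10)| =35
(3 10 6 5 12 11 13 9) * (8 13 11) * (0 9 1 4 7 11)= [9, 4, 2, 10, 7, 12, 5, 11, 13, 3, 6, 0, 8, 1]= (0 9 3 10 6 5 12 8 13 1 4 7 11)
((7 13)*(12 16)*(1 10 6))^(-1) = (1 6 10)(7 13)(12 16)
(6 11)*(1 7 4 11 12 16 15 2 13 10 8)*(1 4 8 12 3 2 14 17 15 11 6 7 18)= (1 18)(2 13 10 12 16 11 7 8 4 6 3)(14 17 15)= [0, 18, 13, 2, 6, 5, 3, 8, 4, 9, 12, 7, 16, 10, 17, 14, 11, 15, 1]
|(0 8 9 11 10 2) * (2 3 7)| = 8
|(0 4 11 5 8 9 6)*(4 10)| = |(0 10 4 11 5 8 9 6)| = 8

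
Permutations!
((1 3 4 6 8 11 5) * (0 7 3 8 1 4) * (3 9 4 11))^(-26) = ((0 7 9 4 6 1 8 3)(5 11))^(-26) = (11)(0 8 6 9)(1 4 7 3)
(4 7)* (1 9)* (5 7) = (1 9)(4 5 7) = [0, 9, 2, 3, 5, 7, 6, 4, 8, 1]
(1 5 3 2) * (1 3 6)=(1 5 6)(2 3)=[0, 5, 3, 2, 4, 6, 1]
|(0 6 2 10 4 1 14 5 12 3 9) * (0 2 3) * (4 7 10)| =10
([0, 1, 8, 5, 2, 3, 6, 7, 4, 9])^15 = (9)(3 5)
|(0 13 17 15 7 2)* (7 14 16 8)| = |(0 13 17 15 14 16 8 7 2)| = 9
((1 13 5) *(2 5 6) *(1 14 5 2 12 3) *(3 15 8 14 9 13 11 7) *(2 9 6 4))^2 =((1 11 7 3)(2 9 13 4)(5 6 12 15 8 14))^2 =(1 7)(2 13)(3 11)(4 9)(5 12 8)(6 15 14)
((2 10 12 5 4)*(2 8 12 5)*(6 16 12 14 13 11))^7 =(2 11 4 12 13 5 16 14 10 6 8) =((2 10 5 4 8 14 13 11 6 16 12))^7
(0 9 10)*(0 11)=[9, 1, 2, 3, 4, 5, 6, 7, 8, 10, 11, 0]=(0 9 10 11)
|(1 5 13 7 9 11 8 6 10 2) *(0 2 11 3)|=|(0 2 1 5 13 7 9 3)(6 10 11 8)|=8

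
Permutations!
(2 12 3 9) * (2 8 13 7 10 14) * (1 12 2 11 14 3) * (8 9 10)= (1 12)(3 10)(7 8 13)(11 14)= [0, 12, 2, 10, 4, 5, 6, 8, 13, 9, 3, 14, 1, 7, 11]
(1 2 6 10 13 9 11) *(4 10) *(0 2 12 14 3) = (0 2 6 4 10 13 9 11 1 12 14 3) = [2, 12, 6, 0, 10, 5, 4, 7, 8, 11, 13, 1, 14, 9, 3]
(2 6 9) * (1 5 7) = (1 5 7)(2 6 9) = [0, 5, 6, 3, 4, 7, 9, 1, 8, 2]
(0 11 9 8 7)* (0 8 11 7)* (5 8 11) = (0 7 11 9 5 8) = [7, 1, 2, 3, 4, 8, 6, 11, 0, 5, 10, 9]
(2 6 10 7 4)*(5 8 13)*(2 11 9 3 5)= (2 6 10 7 4 11 9 3 5 8 13)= [0, 1, 6, 5, 11, 8, 10, 4, 13, 3, 7, 9, 12, 2]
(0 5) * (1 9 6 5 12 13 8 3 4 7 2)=[12, 9, 1, 4, 7, 0, 5, 2, 3, 6, 10, 11, 13, 8]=(0 12 13 8 3 4 7 2 1 9 6 5)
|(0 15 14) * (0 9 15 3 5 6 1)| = 15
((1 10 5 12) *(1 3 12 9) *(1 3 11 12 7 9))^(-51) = (11 12)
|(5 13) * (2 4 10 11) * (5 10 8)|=7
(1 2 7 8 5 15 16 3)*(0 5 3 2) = [5, 0, 7, 1, 4, 15, 6, 8, 3, 9, 10, 11, 12, 13, 14, 16, 2] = (0 5 15 16 2 7 8 3 1)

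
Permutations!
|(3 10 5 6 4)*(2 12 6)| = 7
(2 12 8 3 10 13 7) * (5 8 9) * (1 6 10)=[0, 6, 12, 1, 4, 8, 10, 2, 3, 5, 13, 11, 9, 7]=(1 6 10 13 7 2 12 9 5 8 3)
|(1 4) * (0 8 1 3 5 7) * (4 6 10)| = |(0 8 1 6 10 4 3 5 7)| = 9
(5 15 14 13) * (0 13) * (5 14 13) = (0 5 15 13 14) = [5, 1, 2, 3, 4, 15, 6, 7, 8, 9, 10, 11, 12, 14, 0, 13]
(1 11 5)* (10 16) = [0, 11, 2, 3, 4, 1, 6, 7, 8, 9, 16, 5, 12, 13, 14, 15, 10] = (1 11 5)(10 16)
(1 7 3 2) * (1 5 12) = (1 7 3 2 5 12) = [0, 7, 5, 2, 4, 12, 6, 3, 8, 9, 10, 11, 1]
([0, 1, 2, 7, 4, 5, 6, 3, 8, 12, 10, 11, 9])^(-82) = [0, 1, 2, 3, 4, 5, 6, 7, 8, 9, 10, 11, 12]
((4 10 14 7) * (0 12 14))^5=(0 10 4 7 14 12)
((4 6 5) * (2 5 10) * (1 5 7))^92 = ((1 5 4 6 10 2 7))^92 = (1 5 4 6 10 2 7)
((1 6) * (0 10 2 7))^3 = ((0 10 2 7)(1 6))^3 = (0 7 2 10)(1 6)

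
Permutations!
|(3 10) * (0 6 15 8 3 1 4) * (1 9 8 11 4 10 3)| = 20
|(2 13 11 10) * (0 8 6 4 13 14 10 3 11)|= |(0 8 6 4 13)(2 14 10)(3 11)|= 30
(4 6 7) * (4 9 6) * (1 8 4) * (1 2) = (1 8 4 2)(6 7 9) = [0, 8, 1, 3, 2, 5, 7, 9, 4, 6]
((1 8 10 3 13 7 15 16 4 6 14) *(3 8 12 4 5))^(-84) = (16)(1 12 4 6 14)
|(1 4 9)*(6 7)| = 6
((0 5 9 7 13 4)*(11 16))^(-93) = (0 7)(4 9)(5 13)(11 16)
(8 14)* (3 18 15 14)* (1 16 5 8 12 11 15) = (1 16 5 8 3 18)(11 15 14 12) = [0, 16, 2, 18, 4, 8, 6, 7, 3, 9, 10, 15, 11, 13, 12, 14, 5, 17, 1]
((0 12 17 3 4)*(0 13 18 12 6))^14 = ((0 6)(3 4 13 18 12 17))^14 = (3 13 12)(4 18 17)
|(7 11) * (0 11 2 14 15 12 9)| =8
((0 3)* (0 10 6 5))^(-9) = (0 3 10 6 5) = ((0 3 10 6 5))^(-9)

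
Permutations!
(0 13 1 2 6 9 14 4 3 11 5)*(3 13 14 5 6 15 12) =(0 14 4 13 1 2 15 12 3 11 6 9 5) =[14, 2, 15, 11, 13, 0, 9, 7, 8, 5, 10, 6, 3, 1, 4, 12]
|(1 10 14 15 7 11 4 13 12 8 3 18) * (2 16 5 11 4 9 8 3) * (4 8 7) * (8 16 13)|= 55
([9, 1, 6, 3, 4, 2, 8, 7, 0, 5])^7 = (0 9 5 2 6 8)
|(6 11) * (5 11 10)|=4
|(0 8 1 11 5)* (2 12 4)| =|(0 8 1 11 5)(2 12 4)| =15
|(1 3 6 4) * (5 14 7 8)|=4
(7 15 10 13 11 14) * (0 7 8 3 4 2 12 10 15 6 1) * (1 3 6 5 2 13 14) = (15)(0 7 5 2 12 10 14 8 6 3 4 13 11 1) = [7, 0, 12, 4, 13, 2, 3, 5, 6, 9, 14, 1, 10, 11, 8, 15]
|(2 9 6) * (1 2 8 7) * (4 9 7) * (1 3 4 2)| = |(2 7 3 4 9 6 8)| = 7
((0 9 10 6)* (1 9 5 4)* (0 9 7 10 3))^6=((0 5 4 1 7 10 6 9 3))^6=(0 6 1)(3 10 4)(5 9 7)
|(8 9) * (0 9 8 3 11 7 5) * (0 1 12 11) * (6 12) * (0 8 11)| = |(0 9 3 8 11 7 5 1 6 12)| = 10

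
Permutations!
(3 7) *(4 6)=(3 7)(4 6)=[0, 1, 2, 7, 6, 5, 4, 3]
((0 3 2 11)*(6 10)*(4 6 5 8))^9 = ((0 3 2 11)(4 6 10 5 8))^9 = (0 3 2 11)(4 8 5 10 6)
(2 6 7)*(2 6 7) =(2 7 6) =[0, 1, 7, 3, 4, 5, 2, 6]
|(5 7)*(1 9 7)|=4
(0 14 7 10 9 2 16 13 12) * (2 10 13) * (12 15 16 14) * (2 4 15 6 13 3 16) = (0 12)(2 14 7 3 16 4 15)(6 13)(9 10) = [12, 1, 14, 16, 15, 5, 13, 3, 8, 10, 9, 11, 0, 6, 7, 2, 4]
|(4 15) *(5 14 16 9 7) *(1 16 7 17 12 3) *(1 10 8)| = 24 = |(1 16 9 17 12 3 10 8)(4 15)(5 14 7)|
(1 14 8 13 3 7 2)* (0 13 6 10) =[13, 14, 1, 7, 4, 5, 10, 2, 6, 9, 0, 11, 12, 3, 8] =(0 13 3 7 2 1 14 8 6 10)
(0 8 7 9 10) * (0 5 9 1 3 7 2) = (0 8 2)(1 3 7)(5 9 10) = [8, 3, 0, 7, 4, 9, 6, 1, 2, 10, 5]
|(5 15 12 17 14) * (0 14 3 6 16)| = 9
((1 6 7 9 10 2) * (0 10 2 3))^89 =(0 3 10)(1 2 9 7 6)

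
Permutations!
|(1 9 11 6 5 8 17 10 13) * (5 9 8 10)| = |(1 8 17 5 10 13)(6 9 11)| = 6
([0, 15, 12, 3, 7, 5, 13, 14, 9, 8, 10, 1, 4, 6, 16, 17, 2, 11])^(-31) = [0, 15, 16, 3, 12, 5, 13, 4, 9, 8, 10, 1, 2, 6, 7, 17, 14, 11]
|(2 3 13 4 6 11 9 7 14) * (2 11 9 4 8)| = 12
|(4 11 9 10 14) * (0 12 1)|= 15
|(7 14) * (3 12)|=2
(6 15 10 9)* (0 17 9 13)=(0 17 9 6 15 10 13)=[17, 1, 2, 3, 4, 5, 15, 7, 8, 6, 13, 11, 12, 0, 14, 10, 16, 9]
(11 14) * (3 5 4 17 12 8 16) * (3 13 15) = (3 5 4 17 12 8 16 13 15)(11 14) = [0, 1, 2, 5, 17, 4, 6, 7, 16, 9, 10, 14, 8, 15, 11, 3, 13, 12]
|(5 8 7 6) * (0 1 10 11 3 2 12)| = 28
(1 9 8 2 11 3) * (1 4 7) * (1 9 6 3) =(1 6 3 4 7 9 8 2 11) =[0, 6, 11, 4, 7, 5, 3, 9, 2, 8, 10, 1]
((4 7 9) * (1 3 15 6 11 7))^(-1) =((1 3 15 6 11 7 9 4))^(-1) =(1 4 9 7 11 6 15 3)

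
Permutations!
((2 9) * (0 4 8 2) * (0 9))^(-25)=(9)(0 2 8 4)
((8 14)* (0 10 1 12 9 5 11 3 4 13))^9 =(0 13 4 3 11 5 9 12 1 10)(8 14)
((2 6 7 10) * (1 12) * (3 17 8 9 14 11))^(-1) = (1 12)(2 10 7 6)(3 11 14 9 8 17)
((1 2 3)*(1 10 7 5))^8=((1 2 3 10 7 5))^8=(1 3 7)(2 10 5)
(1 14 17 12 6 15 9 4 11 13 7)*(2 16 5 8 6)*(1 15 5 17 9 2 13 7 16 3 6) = (1 14 9 4 11 7 15 2 3 6 5 8)(12 13 16 17) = [0, 14, 3, 6, 11, 8, 5, 15, 1, 4, 10, 7, 13, 16, 9, 2, 17, 12]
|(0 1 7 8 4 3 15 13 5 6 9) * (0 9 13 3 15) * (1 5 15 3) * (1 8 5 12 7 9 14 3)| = |(0 12 7 5 6 13 15 8 4 1 9 14 3)| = 13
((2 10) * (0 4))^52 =(10)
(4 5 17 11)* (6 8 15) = (4 5 17 11)(6 8 15) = [0, 1, 2, 3, 5, 17, 8, 7, 15, 9, 10, 4, 12, 13, 14, 6, 16, 11]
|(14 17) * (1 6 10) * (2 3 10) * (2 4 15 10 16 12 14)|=|(1 6 4 15 10)(2 3 16 12 14 17)|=30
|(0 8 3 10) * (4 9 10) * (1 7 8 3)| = |(0 3 4 9 10)(1 7 8)| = 15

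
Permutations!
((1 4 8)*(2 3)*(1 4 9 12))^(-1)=((1 9 12)(2 3)(4 8))^(-1)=(1 12 9)(2 3)(4 8)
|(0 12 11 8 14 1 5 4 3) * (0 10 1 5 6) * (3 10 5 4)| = 18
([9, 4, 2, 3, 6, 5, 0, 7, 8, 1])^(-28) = [1, 6, 2, 3, 0, 5, 9, 7, 8, 4]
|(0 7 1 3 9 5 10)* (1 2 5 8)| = |(0 7 2 5 10)(1 3 9 8)| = 20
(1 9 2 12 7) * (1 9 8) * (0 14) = (0 14)(1 8)(2 12 7 9) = [14, 8, 12, 3, 4, 5, 6, 9, 1, 2, 10, 11, 7, 13, 0]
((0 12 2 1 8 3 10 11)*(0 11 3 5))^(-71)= (0 12 2 1 8 5)(3 10)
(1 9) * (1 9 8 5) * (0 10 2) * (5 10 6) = (0 6 5 1 8 10 2) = [6, 8, 0, 3, 4, 1, 5, 7, 10, 9, 2]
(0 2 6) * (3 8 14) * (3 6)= (0 2 3 8 14 6)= [2, 1, 3, 8, 4, 5, 0, 7, 14, 9, 10, 11, 12, 13, 6]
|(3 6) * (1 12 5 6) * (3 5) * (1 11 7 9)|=6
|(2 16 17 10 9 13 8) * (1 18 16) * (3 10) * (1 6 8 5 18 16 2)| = 12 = |(1 16 17 3 10 9 13 5 18 2 6 8)|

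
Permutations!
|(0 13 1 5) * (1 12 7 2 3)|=|(0 13 12 7 2 3 1 5)|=8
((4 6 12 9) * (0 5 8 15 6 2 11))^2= (0 8 6 9 2)(4 11 5 15 12)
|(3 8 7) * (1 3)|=|(1 3 8 7)|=4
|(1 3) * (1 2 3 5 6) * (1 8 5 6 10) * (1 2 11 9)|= 9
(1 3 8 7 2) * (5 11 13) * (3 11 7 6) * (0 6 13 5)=(0 6 3 8 13)(1 11 5 7 2)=[6, 11, 1, 8, 4, 7, 3, 2, 13, 9, 10, 5, 12, 0]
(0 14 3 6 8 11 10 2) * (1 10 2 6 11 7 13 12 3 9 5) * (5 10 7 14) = (0 5 1 7 13 12 3 11 2)(6 8 14 9 10) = [5, 7, 0, 11, 4, 1, 8, 13, 14, 10, 6, 2, 3, 12, 9]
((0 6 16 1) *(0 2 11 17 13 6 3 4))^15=(1 2 11 17 13 6 16)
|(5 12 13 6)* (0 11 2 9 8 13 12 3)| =9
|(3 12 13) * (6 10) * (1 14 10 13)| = |(1 14 10 6 13 3 12)| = 7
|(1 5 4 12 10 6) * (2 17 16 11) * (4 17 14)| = |(1 5 17 16 11 2 14 4 12 10 6)| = 11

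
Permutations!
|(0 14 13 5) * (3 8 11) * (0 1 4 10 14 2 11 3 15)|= 12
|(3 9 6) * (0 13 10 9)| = |(0 13 10 9 6 3)| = 6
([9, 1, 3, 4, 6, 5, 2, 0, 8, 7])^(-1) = (0 7 9)(2 6 4 3)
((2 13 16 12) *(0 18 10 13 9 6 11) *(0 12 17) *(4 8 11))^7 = ((0 18 10 13 16 17)(2 9 6 4 8 11 12))^7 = (0 18 10 13 16 17)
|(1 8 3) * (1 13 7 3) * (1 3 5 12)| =|(1 8 3 13 7 5 12)| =7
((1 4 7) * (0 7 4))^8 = (0 1 7)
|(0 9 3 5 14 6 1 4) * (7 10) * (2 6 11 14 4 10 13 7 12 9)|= |(0 2 6 1 10 12 9 3 5 4)(7 13)(11 14)|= 10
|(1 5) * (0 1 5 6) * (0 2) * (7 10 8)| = 12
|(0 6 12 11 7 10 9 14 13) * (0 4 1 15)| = 12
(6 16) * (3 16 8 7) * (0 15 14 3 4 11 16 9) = [15, 1, 2, 9, 11, 5, 8, 4, 7, 0, 10, 16, 12, 13, 3, 14, 6] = (0 15 14 3 9)(4 11 16 6 8 7)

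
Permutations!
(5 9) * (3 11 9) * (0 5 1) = [5, 0, 2, 11, 4, 3, 6, 7, 8, 1, 10, 9] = (0 5 3 11 9 1)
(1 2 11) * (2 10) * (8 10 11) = (1 11)(2 8 10) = [0, 11, 8, 3, 4, 5, 6, 7, 10, 9, 2, 1]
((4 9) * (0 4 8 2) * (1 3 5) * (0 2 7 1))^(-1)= ((0 4 9 8 7 1 3 5))^(-1)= (0 5 3 1 7 8 9 4)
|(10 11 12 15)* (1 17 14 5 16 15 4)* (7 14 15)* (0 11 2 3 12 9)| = 24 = |(0 11 9)(1 17 15 10 2 3 12 4)(5 16 7 14)|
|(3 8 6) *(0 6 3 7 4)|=4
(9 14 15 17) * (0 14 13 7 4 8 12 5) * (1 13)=(0 14 15 17 9 1 13 7 4 8 12 5)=[14, 13, 2, 3, 8, 0, 6, 4, 12, 1, 10, 11, 5, 7, 15, 17, 16, 9]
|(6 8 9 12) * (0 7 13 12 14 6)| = |(0 7 13 12)(6 8 9 14)| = 4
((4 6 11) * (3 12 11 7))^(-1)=((3 12 11 4 6 7))^(-1)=(3 7 6 4 11 12)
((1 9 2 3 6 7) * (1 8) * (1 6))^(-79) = (1 9 2 3)(6 8 7)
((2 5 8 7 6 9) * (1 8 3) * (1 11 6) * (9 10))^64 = ((1 8 7)(2 5 3 11 6 10 9))^64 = (1 8 7)(2 5 3 11 6 10 9)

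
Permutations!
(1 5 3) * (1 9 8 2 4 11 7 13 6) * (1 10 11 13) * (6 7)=(1 5 3 9 8 2 4 13 7)(6 10 11)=[0, 5, 4, 9, 13, 3, 10, 1, 2, 8, 11, 6, 12, 7]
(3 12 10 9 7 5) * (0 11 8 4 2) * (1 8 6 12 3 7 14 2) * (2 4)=(0 11 6 12 10 9 14 4 1 8 2)(5 7)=[11, 8, 0, 3, 1, 7, 12, 5, 2, 14, 9, 6, 10, 13, 4]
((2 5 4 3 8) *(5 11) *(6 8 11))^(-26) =(2 6 8)(3 5)(4 11)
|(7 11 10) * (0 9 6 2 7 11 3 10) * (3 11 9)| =8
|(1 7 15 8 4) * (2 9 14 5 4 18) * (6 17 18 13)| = |(1 7 15 8 13 6 17 18 2 9 14 5 4)| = 13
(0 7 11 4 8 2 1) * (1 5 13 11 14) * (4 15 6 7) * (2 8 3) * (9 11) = (0 4 3 2 5 13 9 11 15 6 7 14 1) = [4, 0, 5, 2, 3, 13, 7, 14, 8, 11, 10, 15, 12, 9, 1, 6]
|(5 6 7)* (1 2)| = |(1 2)(5 6 7)| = 6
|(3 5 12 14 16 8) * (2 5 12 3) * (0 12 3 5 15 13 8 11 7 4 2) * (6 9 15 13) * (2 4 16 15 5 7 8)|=|(0 12 14 15 6 9 5 7 16 11 8)(2 13)|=22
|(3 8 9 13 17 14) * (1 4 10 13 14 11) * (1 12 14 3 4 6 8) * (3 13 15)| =13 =|(1 6 8 9 13 17 11 12 14 4 10 15 3)|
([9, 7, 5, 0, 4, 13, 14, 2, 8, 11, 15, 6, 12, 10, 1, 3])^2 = [11, 2, 13, 9, 4, 10, 1, 5, 8, 6, 3, 14, 12, 15, 7, 0]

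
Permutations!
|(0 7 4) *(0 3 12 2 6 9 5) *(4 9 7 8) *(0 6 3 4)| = |(0 8)(2 3 12)(5 6 7 9)| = 12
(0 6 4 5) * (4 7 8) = (0 6 7 8 4 5) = [6, 1, 2, 3, 5, 0, 7, 8, 4]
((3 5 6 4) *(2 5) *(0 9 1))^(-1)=(0 1 9)(2 3 4 6 5)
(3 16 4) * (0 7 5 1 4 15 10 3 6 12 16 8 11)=(0 7 5 1 4 6 12 16 15 10 3 8 11)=[7, 4, 2, 8, 6, 1, 12, 5, 11, 9, 3, 0, 16, 13, 14, 10, 15]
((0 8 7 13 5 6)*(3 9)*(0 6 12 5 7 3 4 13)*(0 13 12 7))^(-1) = ((0 8 3 9 4 12 5 7 13))^(-1) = (0 13 7 5 12 4 9 3 8)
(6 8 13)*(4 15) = (4 15)(6 8 13) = [0, 1, 2, 3, 15, 5, 8, 7, 13, 9, 10, 11, 12, 6, 14, 4]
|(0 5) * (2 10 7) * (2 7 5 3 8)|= |(0 3 8 2 10 5)|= 6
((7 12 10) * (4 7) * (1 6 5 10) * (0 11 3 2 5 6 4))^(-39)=(0 2)(1 4 7 12)(3 10)(5 11)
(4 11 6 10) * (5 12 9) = (4 11 6 10)(5 12 9) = [0, 1, 2, 3, 11, 12, 10, 7, 8, 5, 4, 6, 9]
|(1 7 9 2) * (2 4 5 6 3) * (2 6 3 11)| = |(1 7 9 4 5 3 6 11 2)| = 9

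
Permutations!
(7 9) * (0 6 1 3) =[6, 3, 2, 0, 4, 5, 1, 9, 8, 7] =(0 6 1 3)(7 9)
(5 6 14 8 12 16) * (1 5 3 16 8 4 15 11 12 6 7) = [0, 5, 2, 16, 15, 7, 14, 1, 6, 9, 10, 12, 8, 13, 4, 11, 3] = (1 5 7)(3 16)(4 15 11 12 8 6 14)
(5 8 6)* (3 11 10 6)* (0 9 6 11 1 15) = (0 9 6 5 8 3 1 15)(10 11) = [9, 15, 2, 1, 4, 8, 5, 7, 3, 6, 11, 10, 12, 13, 14, 0]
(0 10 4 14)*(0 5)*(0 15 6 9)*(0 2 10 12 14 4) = (0 12 14 5 15 6 9 2 10) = [12, 1, 10, 3, 4, 15, 9, 7, 8, 2, 0, 11, 14, 13, 5, 6]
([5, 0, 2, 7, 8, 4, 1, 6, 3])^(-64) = [0, 1, 2, 3, 4, 5, 6, 7, 8]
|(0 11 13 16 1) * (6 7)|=10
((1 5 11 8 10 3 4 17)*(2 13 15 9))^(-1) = (1 17 4 3 10 8 11 5)(2 9 15 13)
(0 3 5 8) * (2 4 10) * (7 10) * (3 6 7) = [6, 1, 4, 5, 3, 8, 7, 10, 0, 9, 2] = (0 6 7 10 2 4 3 5 8)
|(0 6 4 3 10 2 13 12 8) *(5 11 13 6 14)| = 35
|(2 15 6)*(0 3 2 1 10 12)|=8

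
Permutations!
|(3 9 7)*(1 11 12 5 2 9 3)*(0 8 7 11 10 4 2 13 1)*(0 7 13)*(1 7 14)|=|(0 8 13 7 14 1 10 4 2 9 11 12 5)|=13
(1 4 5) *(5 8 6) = (1 4 8 6 5) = [0, 4, 2, 3, 8, 1, 5, 7, 6]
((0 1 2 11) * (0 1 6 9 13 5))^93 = (0 13 6 5 9)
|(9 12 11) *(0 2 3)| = |(0 2 3)(9 12 11)| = 3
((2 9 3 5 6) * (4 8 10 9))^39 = (2 6 5 3 9 10 8 4)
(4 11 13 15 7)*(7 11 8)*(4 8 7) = (4 7 8)(11 13 15) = [0, 1, 2, 3, 7, 5, 6, 8, 4, 9, 10, 13, 12, 15, 14, 11]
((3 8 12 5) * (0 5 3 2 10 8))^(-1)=(0 3 12 8 10 2 5)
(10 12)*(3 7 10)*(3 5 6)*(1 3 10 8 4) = (1 3 7 8 4)(5 6 10 12) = [0, 3, 2, 7, 1, 6, 10, 8, 4, 9, 12, 11, 5]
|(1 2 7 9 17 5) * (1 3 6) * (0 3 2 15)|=|(0 3 6 1 15)(2 7 9 17 5)|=5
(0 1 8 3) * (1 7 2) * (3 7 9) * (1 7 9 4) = [4, 8, 7, 0, 1, 5, 6, 2, 9, 3] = (0 4 1 8 9 3)(2 7)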